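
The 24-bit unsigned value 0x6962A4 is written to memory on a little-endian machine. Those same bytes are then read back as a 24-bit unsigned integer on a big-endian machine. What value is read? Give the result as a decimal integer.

Stored little-endian, the bytes at ascending addresses are A4 62 69.
Read back as big-endian, the last byte is least significant, giving 0xA46269.
0xA46269 = 10773097.

10773097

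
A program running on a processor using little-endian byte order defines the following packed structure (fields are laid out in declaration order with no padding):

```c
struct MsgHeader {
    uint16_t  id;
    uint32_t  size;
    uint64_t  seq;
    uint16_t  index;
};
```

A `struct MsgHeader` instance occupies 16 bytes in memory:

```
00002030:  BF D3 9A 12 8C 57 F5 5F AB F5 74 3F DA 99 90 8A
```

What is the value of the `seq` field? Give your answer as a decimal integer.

`seq` follows `id` (2 B), `size` (4 B), so it starts at offset 2 + 4 = 6 and occupies 8 bytes.
Bytes at offsets 6..13: F5 5F AB F5 74 3F DA 99.
Little-endian: lowest address holds the least-significant byte.
Reassemble most-significant byte first: 99 DA 3F 74 F5 AB 5F F5 → 0x99DA3F74F5AB5FF5.
0x99DA3F74F5AB5FF5 = 11086243204296302581.

11086243204296302581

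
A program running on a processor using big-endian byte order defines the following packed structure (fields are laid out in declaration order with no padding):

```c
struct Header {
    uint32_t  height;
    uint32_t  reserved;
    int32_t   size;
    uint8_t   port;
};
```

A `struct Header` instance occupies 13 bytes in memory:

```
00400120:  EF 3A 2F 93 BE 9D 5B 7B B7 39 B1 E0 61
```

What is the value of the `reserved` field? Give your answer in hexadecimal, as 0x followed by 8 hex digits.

`reserved` follows `height` (4 bytes), so it starts at byte offset 4 and occupies 4 bytes.
Bytes at offsets 4..7: BE 9D 5B 7B.
Big-endian stores the most-significant byte at the lowest address.
The bytes are already most-significant first: 0xBE9D5B7B.

0xBE9D5B7B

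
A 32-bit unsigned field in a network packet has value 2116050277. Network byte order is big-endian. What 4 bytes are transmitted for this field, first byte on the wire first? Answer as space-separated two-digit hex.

7E 20 5D 65

2116050277 in hexadecimal, padded to 32 bits, is 0x7E205D65.
Split into bytes (most-significant first): 7E 20 5D 65.
Big-endian: lowest address holds the most-significant byte.
So the memory order matches the most-significant-first order: 7E 20 5D 65.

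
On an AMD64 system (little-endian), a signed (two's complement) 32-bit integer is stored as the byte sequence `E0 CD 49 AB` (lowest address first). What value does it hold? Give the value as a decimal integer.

-1421226528

In little-endian order the low byte comes first in memory.
Reassemble most-significant byte first: AB 49 CD E0 → 0xAB49CDE0.
Top bit is set, so as a signed 32-bit value this is 0xAB49CDE0 − 2^32 = -1421226528.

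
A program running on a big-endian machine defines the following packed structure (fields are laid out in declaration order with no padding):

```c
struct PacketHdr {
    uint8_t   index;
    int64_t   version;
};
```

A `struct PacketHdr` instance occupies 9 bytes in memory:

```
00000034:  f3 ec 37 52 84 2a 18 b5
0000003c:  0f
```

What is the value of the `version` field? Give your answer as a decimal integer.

`version` follows `index` (1 byte), so it starts at byte offset 1 and occupies 8 bytes.
Bytes at offsets 1..8: EC 37 52 84 2A 18 B5 0F.
In big-endian order the high byte comes first in memory.
The bytes are already most-significant first: 0xEC3752842A18B50F.
Top bit is set, so as a signed 64-bit value this is 0xEC3752842A18B50F − 2^64 = -1425580029444049649.

-1425580029444049649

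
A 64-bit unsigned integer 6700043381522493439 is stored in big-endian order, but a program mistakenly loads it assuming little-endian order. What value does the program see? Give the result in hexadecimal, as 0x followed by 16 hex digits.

0xFFEF5A07F555FB5C

6700043381522493439 in 64-bit hexadecimal is 0x5CFB55F5075AEFFF.
Stored big-endian, the bytes at ascending addresses are 5C FB 55 F5 07 5A EF FF.
Read back as little-endian, the first byte is least significant, giving 0xFFEF5A07F555FB5C.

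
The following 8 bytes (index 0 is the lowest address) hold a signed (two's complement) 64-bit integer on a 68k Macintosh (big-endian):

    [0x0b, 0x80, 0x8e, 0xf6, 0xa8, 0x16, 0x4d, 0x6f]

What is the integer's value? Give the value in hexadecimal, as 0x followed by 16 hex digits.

0x0B808EF6A8164D6F

Big-endian: lowest address holds the most-significant byte.
The bytes are already most-significant first: 0x0B808EF6A8164D6F.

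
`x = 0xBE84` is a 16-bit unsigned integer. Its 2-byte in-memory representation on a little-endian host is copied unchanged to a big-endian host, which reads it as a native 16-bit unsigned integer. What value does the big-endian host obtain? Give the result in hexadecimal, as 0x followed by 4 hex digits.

Stored little-endian, the bytes at ascending addresses are 84 BE.
Read back as big-endian, the last byte is least significant, giving 0x84BE.

0x84BE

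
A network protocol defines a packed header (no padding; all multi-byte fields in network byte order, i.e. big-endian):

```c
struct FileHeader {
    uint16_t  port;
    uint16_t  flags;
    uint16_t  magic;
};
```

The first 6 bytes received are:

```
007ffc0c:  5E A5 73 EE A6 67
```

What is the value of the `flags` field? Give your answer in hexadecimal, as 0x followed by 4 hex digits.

0x73EE

`flags` follows `port` (2 bytes), so it starts at byte offset 2 and occupies 2 bytes.
Bytes at offsets 2..3: 73 EE.
Big-endian: lowest address holds the most-significant byte.
The bytes are already most-significant first: 0x73EE.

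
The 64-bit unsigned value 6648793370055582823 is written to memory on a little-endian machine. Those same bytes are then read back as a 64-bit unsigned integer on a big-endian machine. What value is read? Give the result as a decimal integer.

7468132424724137308

6648793370055582823 in 64-bit hexadecimal is 0x5C454257DF22A467.
Stored little-endian, the bytes at ascending addresses are 67 A4 22 DF 57 42 45 5C.
Read back as big-endian, the last byte is least significant, giving 0x67A422DF5742455C.
0x67A422DF5742455C = 7468132424724137308.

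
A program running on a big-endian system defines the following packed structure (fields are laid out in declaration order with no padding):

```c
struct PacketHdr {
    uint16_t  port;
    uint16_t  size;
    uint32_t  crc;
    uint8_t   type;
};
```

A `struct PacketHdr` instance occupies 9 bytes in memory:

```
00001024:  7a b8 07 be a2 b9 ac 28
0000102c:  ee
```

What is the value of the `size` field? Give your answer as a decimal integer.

1982

`size` follows `port` (2 bytes), so it starts at byte offset 2 and occupies 2 bytes.
Bytes at offsets 2..3: 07 BE.
In big-endian order the high byte comes first in memory.
The bytes are already most-significant first: 0x07BE.
0x07BE = 1982.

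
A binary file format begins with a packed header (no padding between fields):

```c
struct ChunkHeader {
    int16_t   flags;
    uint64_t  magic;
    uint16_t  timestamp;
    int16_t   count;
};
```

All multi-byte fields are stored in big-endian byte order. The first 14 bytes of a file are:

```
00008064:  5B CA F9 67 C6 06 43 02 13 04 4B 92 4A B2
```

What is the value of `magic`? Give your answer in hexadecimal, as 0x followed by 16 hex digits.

`magic` follows `flags` (2 bytes), so it starts at byte offset 2 and occupies 8 bytes.
Bytes at offsets 2..9: F9 67 C6 06 43 02 13 04.
In big-endian order the high byte comes first in memory.
The bytes are already most-significant first: 0xF967C60643021304.

0xF967C60643021304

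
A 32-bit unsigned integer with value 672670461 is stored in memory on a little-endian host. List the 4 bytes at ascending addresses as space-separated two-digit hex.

672670461 in hexadecimal, padded to 32 bits, is 0x281822FD.
Split into bytes (most-significant first): 28 18 22 FD.
In little-endian order the low byte comes first in memory.
So at ascending addresses the bytes are FD 22 18 28.

FD 22 18 28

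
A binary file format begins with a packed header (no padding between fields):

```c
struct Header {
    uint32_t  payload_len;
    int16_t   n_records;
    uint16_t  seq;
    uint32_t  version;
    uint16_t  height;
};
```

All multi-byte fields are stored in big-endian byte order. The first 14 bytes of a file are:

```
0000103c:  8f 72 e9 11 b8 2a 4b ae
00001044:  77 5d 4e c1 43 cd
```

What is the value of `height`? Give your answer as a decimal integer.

17357

`height` follows `payload_len` (4 B), `n_records` (2 B), `seq` (2 B), `version` (4 B), so it starts at offset 4 + 2 + 2 + 4 = 12 and occupies 2 bytes.
Bytes at offsets 12..13: 43 CD.
In big-endian order the high byte comes first in memory.
The bytes are already most-significant first: 0x43CD.
0x43CD = 17357.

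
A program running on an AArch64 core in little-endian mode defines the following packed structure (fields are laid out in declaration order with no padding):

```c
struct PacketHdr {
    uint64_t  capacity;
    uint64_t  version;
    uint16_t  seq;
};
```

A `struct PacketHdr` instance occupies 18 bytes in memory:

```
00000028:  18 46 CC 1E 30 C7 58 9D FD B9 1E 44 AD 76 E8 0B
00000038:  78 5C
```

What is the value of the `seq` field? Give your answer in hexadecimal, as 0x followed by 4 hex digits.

`seq` follows `capacity` (8 B), `version` (8 B), so it starts at offset 8 + 8 = 16 and occupies 2 bytes.
Bytes at offsets 16..17: 78 5C.
In little-endian order the low byte comes first in memory.
Reassemble most-significant byte first: 5C 78 → 0x5C78.

0x5C78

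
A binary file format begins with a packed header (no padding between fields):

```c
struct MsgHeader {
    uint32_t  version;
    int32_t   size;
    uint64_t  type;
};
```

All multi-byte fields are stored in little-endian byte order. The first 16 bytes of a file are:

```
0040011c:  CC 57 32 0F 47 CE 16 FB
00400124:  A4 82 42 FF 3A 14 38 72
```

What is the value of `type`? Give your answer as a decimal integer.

8230350562642789028

`type` follows `version` (4 B), `size` (4 B), so it starts at offset 4 + 4 = 8 and occupies 8 bytes.
Bytes at offsets 8..15: A4 82 42 FF 3A 14 38 72.
In little-endian order the low byte comes first in memory.
Reassemble most-significant byte first: 72 38 14 3A FF 42 82 A4 → 0x7238143AFF4282A4.
0x7238143AFF4282A4 = 8230350562642789028.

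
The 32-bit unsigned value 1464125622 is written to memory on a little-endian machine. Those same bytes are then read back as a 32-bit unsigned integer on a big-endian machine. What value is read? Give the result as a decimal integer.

3066578007

1464125622 in 32-bit hexadecimal is 0x5744C8B6.
Stored little-endian, the bytes at ascending addresses are B6 C8 44 57.
Read back as big-endian, the last byte is least significant, giving 0xB6C84457.
0xB6C84457 = 3066578007.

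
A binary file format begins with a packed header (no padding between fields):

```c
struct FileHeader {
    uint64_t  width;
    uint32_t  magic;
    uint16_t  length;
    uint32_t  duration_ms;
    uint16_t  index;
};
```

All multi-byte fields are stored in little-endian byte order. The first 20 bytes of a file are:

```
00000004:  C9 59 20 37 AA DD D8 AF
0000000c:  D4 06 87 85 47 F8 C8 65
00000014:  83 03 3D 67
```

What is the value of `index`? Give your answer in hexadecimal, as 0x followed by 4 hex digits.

`index` follows `width` (8 B), `magic` (4 B), `length` (2 B), `duration_ms` (4 B), so it starts at offset 8 + 4 + 2 + 4 = 18 and occupies 2 bytes.
Bytes at offsets 18..19: 3D 67.
In little-endian order the low byte comes first in memory.
Reassemble most-significant byte first: 67 3D → 0x673D.

0x673D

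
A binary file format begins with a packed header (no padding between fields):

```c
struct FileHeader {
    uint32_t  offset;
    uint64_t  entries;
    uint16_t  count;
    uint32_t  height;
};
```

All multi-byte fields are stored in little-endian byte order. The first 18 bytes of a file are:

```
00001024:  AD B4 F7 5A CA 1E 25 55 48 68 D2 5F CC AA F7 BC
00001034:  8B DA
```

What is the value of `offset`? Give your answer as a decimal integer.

1526183085

`offset` is the first field, at byte offset 0, occupying 4 bytes.
Bytes at offsets 0..3: AD B4 F7 5A.
In little-endian order the low byte comes first in memory.
Reassemble most-significant byte first: 5A F7 B4 AD → 0x5AF7B4AD.
0x5AF7B4AD = 1526183085.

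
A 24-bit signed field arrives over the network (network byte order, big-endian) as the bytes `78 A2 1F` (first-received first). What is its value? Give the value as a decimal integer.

In big-endian order the high byte comes first in memory.
The bytes are already most-significant first: 0x78A21F.
0x78A21F = 7905823.

7905823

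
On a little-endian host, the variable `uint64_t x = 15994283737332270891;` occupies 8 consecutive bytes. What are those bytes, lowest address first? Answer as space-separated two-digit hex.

2B 47 7F 58 51 1C F7 DD

15994283737332270891 in hexadecimal, padded to 64 bits, is 0xDDF71C51587F472B.
Split into bytes (most-significant first): DD F7 1C 51 58 7F 47 2B.
Little-endian stores the least-significant byte at the lowest address.
So at ascending addresses the bytes are 2B 47 7F 58 51 1C F7 DD.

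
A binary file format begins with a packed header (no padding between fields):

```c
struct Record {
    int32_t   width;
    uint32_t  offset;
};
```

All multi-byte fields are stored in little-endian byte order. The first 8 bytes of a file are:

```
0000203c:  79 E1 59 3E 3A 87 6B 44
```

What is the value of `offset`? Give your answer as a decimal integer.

1147897658

`offset` follows `width` (4 bytes), so it starts at byte offset 4 and occupies 4 bytes.
Bytes at offsets 4..7: 3A 87 6B 44.
Little-endian: lowest address holds the least-significant byte.
Reassemble most-significant byte first: 44 6B 87 3A → 0x446B873A.
0x446B873A = 1147897658.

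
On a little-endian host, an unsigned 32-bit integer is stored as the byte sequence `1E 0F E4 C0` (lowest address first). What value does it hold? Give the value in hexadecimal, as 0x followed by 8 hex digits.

0xC0E40F1E

Little-endian: lowest address holds the least-significant byte.
Reassemble most-significant byte first: C0 E4 0F 1E → 0xC0E40F1E.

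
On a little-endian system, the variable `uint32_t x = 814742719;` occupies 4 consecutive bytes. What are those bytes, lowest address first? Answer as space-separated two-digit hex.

814742719 in hexadecimal, padded to 32 bits, is 0x308FFCBF.
Split into bytes (most-significant first): 30 8F FC BF.
Little-endian: lowest address holds the least-significant byte.
So at ascending addresses the bytes are BF FC 8F 30.

BF FC 8F 30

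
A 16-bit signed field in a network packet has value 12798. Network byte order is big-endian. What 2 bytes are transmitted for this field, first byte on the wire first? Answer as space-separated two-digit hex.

31 FE

12798 in hexadecimal, padded to 16 bits, is 0x31FE.
Split into bytes (most-significant first): 31 FE.
Big-endian: lowest address holds the most-significant byte.
So the memory order matches the most-significant-first order: 31 FE.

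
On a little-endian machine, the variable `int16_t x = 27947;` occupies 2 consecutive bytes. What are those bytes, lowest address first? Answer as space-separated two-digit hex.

27947 in hexadecimal, padded to 16 bits, is 0x6D2B.
Split into bytes (most-significant first): 6D 2B.
In little-endian order the low byte comes first in memory.
So at ascending addresses the bytes are 2B 6D.

2B 6D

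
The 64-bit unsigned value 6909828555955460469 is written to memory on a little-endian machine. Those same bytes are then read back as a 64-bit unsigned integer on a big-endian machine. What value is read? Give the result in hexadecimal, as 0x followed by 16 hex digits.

0x7559933876A4E45F

6909828555955460469 in 64-bit hexadecimal is 0x5FE4A47638935975.
Stored little-endian, the bytes at ascending addresses are 75 59 93 38 76 A4 E4 5F.
Read back as big-endian, the last byte is least significant, giving 0x7559933876A4E45F.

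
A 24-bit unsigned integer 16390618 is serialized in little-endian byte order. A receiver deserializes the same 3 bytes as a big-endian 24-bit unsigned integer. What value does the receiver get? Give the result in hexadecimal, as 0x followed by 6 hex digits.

0xDA19FA

16390618 in 24-bit hexadecimal is 0xFA19DA.
Stored little-endian, the bytes at ascending addresses are DA 19 FA.
Read back as big-endian, the last byte is least significant, giving 0xDA19FA.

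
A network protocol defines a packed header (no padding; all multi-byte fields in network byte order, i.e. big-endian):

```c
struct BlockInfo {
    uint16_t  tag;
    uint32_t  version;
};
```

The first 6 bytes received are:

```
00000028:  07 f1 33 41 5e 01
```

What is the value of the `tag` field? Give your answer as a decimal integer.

2033

`tag` is the first field, at byte offset 0, occupying 2 bytes.
Bytes at offsets 0..1: 07 F1.
In big-endian order the high byte comes first in memory.
The bytes are already most-significant first: 0x07F1.
0x07F1 = 2033.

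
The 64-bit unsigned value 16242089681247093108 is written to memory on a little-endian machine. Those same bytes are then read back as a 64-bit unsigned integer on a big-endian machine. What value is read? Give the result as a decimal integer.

8377194229679417313

16242089681247093108 in 64-bit hexadecimal is 0xE1677E82C4C54174.
Stored little-endian, the bytes at ascending addresses are 74 41 C5 C4 82 7E 67 E1.
Read back as big-endian, the last byte is least significant, giving 0x7441C5C4827E67E1.
0x7441C5C4827E67E1 = 8377194229679417313.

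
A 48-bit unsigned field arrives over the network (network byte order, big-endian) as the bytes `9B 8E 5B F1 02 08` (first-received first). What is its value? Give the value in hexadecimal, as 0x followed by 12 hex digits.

Big-endian stores the most-significant byte at the lowest address.
The bytes are already most-significant first: 0x9B8E5BF10208.

0x9B8E5BF10208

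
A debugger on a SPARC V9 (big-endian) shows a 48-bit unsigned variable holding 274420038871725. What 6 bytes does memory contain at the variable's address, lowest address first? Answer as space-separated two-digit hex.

274420038871725 in hexadecimal, padded to 48 bits, is 0xF99564EFAAAD.
Split into bytes (most-significant first): F9 95 64 EF AA AD.
In big-endian order the high byte comes first in memory.
So the memory order matches the most-significant-first order: F9 95 64 EF AA AD.

F9 95 64 EF AA AD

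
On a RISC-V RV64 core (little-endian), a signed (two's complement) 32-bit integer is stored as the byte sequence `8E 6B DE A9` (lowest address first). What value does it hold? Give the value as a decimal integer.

-1445041266

In little-endian order the low byte comes first in memory.
Reassemble most-significant byte first: A9 DE 6B 8E → 0xA9DE6B8E.
Top bit is set, so as a signed 32-bit value this is 0xA9DE6B8E − 2^32 = -1445041266.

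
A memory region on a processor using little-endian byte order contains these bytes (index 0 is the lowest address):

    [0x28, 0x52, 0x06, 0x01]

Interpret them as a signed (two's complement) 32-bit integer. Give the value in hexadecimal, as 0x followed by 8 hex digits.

0x01065228

Little-endian stores the least-significant byte at the lowest address.
Reassemble most-significant byte first: 01 06 52 28 → 0x01065228.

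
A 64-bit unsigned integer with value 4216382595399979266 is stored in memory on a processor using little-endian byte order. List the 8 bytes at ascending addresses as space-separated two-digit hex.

4216382595399979266 in hexadecimal, padded to 64 bits, is 0x3A8399A193F49102.
Split into bytes (most-significant first): 3A 83 99 A1 93 F4 91 02.
Little-endian stores the least-significant byte at the lowest address.
So at ascending addresses the bytes are 02 91 F4 93 A1 99 83 3A.

02 91 F4 93 A1 99 83 3A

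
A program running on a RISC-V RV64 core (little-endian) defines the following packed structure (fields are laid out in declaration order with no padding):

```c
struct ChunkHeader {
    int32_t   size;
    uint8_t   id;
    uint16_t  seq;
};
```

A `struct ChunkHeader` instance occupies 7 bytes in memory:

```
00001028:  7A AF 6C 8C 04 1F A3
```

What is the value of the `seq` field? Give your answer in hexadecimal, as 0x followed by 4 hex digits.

0xA31F

`seq` follows `size` (4 B), `id` (1 B), so it starts at offset 4 + 1 = 5 and occupies 2 bytes.
Bytes at offsets 5..6: 1F A3.
Little-endian: lowest address holds the least-significant byte.
Reassemble most-significant byte first: A3 1F → 0xA31F.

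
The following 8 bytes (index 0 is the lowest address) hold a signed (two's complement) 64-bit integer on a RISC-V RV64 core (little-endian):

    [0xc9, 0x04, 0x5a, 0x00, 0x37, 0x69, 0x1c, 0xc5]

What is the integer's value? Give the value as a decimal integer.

-4243401063939832631

In little-endian order the low byte comes first in memory.
Reassemble most-significant byte first: C5 1C 69 37 00 5A 04 C9 → 0xC51C6937005A04C9.
Top bit is set, so as a signed 64-bit value this is 0xC51C6937005A04C9 − 2^64 = -4243401063939832631.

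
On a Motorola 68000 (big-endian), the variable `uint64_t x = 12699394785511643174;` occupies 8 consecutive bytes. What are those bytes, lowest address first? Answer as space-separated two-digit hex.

B0 3D 50 45 EC DE 98 26

12699394785511643174 in hexadecimal, padded to 64 bits, is 0xB03D5045ECDE9826.
Split into bytes (most-significant first): B0 3D 50 45 EC DE 98 26.
Big-endian stores the most-significant byte at the lowest address.
So the memory order matches the most-significant-first order: B0 3D 50 45 EC DE 98 26.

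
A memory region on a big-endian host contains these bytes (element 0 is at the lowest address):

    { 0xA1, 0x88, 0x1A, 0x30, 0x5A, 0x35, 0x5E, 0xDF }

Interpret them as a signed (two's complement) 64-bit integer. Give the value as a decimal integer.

Big-endian: lowest address holds the most-significant byte.
The bytes are already most-significant first: 0xA1881A305A355EDF.
Top bit is set, so as a signed 64-bit value this is 0xA1881A305A355EDF − 2^64 = -6807162041796305185.

-6807162041796305185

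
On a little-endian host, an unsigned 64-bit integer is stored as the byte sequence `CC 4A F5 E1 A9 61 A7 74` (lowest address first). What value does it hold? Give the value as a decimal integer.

8405794611778636492

Little-endian stores the least-significant byte at the lowest address.
Reassemble most-significant byte first: 74 A7 61 A9 E1 F5 4A CC → 0x74A761A9E1F54ACC.
0x74A761A9E1F54ACC = 8405794611778636492.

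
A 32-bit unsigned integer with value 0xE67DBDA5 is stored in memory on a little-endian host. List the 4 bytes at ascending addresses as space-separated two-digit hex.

Split into bytes (most-significant first): E6 7D BD A5.
Little-endian: lowest address holds the least-significant byte.
So at ascending addresses the bytes are A5 BD 7D E6.

A5 BD 7D E6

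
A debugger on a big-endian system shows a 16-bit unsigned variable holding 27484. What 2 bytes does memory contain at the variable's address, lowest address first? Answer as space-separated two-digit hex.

27484 in hexadecimal, padded to 16 bits, is 0x6B5C.
Split into bytes (most-significant first): 6B 5C.
Big-endian stores the most-significant byte at the lowest address.
So the memory order matches the most-significant-first order: 6B 5C.

6B 5C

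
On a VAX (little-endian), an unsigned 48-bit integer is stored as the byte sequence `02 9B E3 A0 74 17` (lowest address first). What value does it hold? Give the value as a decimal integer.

In little-endian order the low byte comes first in memory.
Reassemble most-significant byte first: 17 74 A0 E3 9B 02 → 0x1774A0E39B02.
0x1774A0E39B02 = 25789682916098.

25789682916098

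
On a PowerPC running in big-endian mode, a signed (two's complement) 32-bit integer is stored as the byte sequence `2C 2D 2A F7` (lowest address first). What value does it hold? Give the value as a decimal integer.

741157623

Big-endian stores the most-significant byte at the lowest address.
The bytes are already most-significant first: 0x2C2D2AF7.
0x2C2D2AF7 = 741157623.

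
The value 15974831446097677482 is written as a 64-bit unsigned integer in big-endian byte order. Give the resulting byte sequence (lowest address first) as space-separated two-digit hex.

DD B2 00 8F DB 64 4C AA

15974831446097677482 in hexadecimal, padded to 64 bits, is 0xDDB2008FDB644CAA.
Split into bytes (most-significant first): DD B2 00 8F DB 64 4C AA.
In big-endian order the high byte comes first in memory.
So the memory order matches the most-significant-first order: DD B2 00 8F DB 64 4C AA.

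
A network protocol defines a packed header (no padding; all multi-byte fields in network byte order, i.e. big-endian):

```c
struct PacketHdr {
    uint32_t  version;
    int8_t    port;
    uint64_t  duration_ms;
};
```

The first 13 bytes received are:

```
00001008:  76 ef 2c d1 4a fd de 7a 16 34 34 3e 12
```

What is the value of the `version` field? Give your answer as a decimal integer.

`version` is the first field, at byte offset 0, occupying 4 bytes.
Bytes at offsets 0..3: 76 EF 2C D1.
Big-endian: lowest address holds the most-significant byte.
The bytes are already most-significant first: 0x76EF2CD1.
0x76EF2CD1 = 1995386065.

1995386065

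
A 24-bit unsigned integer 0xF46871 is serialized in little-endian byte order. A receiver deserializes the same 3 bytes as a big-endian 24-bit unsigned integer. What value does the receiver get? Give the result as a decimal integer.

7432436

Stored little-endian, the bytes at ascending addresses are 71 68 F4.
Read back as big-endian, the last byte is least significant, giving 0x7168F4.
0x7168F4 = 7432436.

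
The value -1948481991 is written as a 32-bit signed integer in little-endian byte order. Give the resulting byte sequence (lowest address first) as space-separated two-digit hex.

39 86 DC 8B

Two's complement of -1948481991 in 32 bits: 1948481991 = 0x742379C7; invert → 0x8BDC8638; add 1 → 0x8BDC8639.
Split into bytes (most-significant first): 8B DC 86 39.
Little-endian: lowest address holds the least-significant byte.
So at ascending addresses the bytes are 39 86 DC 8B.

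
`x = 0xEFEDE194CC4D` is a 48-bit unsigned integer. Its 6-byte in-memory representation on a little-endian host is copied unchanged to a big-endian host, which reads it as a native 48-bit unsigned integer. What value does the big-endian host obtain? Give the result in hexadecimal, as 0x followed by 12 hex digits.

Stored little-endian, the bytes at ascending addresses are 4D CC 94 E1 ED EF.
Read back as big-endian, the last byte is least significant, giving 0x4DCC94E1EDEF.

0x4DCC94E1EDEF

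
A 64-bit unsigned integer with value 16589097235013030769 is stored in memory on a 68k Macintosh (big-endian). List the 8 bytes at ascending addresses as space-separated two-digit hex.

E6 38 50 0A DD 5D D3 71

16589097235013030769 in hexadecimal, padded to 64 bits, is 0xE638500ADD5DD371.
Split into bytes (most-significant first): E6 38 50 0A DD 5D D3 71.
Big-endian: lowest address holds the most-significant byte.
So the memory order matches the most-significant-first order: E6 38 50 0A DD 5D D3 71.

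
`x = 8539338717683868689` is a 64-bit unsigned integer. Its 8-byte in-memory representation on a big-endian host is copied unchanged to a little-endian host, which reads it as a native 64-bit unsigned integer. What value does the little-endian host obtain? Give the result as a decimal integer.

1253206879234130294

8539338717683868689 in 64-bit hexadecimal is 0x7681D35204496411.
Stored big-endian, the bytes at ascending addresses are 76 81 D3 52 04 49 64 11.
Read back as little-endian, the first byte is least significant, giving 0x1164490452D38176.
0x1164490452D38176 = 1253206879234130294.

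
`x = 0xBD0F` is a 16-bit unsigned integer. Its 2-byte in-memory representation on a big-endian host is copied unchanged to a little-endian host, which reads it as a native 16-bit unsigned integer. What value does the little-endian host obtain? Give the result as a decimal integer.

4029

Stored big-endian, the bytes at ascending addresses are BD 0F.
Read back as little-endian, the first byte is least significant, giving 0x0FBD.
0x0FBD = 4029.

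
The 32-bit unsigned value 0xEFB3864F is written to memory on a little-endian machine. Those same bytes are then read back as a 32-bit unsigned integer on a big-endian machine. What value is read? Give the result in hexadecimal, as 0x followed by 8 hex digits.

0x4F86B3EF

Stored little-endian, the bytes at ascending addresses are 4F 86 B3 EF.
Read back as big-endian, the last byte is least significant, giving 0x4F86B3EF.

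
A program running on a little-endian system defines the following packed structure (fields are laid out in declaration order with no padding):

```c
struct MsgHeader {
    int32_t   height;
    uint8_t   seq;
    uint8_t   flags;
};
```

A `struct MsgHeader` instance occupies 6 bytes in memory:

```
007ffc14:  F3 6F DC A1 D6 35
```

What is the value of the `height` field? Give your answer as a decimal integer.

-1579388941

`height` is the first field, at byte offset 0, occupying 4 bytes.
Bytes at offsets 0..3: F3 6F DC A1.
Little-endian: lowest address holds the least-significant byte.
Reassemble most-significant byte first: A1 DC 6F F3 → 0xA1DC6FF3.
Top bit is set, so as a signed 32-bit value this is 0xA1DC6FF3 − 2^32 = -1579388941.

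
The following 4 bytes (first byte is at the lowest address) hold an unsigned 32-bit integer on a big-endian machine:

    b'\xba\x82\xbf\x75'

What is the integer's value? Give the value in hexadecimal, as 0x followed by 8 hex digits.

0xBA82BF75

In big-endian order the high byte comes first in memory.
The bytes are already most-significant first: 0xBA82BF75.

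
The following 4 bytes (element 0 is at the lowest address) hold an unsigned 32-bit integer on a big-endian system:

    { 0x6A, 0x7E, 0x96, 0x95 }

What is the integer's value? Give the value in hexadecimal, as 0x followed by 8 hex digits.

Big-endian stores the most-significant byte at the lowest address.
The bytes are already most-significant first: 0x6A7E9695.

0x6A7E9695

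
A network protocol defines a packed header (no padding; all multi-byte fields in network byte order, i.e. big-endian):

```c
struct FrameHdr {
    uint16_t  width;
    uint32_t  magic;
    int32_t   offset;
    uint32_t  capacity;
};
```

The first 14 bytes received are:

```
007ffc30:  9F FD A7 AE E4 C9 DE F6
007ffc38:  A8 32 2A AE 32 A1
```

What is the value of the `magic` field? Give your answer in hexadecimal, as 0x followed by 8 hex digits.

0xA7AEE4C9

`magic` follows `width` (2 bytes), so it starts at byte offset 2 and occupies 4 bytes.
Bytes at offsets 2..5: A7 AE E4 C9.
Big-endian stores the most-significant byte at the lowest address.
The bytes are already most-significant first: 0xA7AEE4C9.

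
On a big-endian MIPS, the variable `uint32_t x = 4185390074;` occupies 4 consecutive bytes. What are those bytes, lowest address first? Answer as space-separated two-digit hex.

4185390074 in hexadecimal, padded to 32 bits, is 0xF977FBFA.
Split into bytes (most-significant first): F9 77 FB FA.
Big-endian: lowest address holds the most-significant byte.
So the memory order matches the most-significant-first order: F9 77 FB FA.

F9 77 FB FA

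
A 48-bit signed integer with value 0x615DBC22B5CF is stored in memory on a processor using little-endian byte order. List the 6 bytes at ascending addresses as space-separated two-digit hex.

Split into bytes (most-significant first): 61 5D BC 22 B5 CF.
In little-endian order the low byte comes first in memory.
So at ascending addresses the bytes are CF B5 22 BC 5D 61.

CF B5 22 BC 5D 61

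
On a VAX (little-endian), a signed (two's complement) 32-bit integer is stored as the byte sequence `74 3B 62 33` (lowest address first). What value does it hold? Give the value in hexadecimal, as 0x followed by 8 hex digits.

0x33623B74

Little-endian stores the least-significant byte at the lowest address.
Reassemble most-significant byte first: 33 62 3B 74 → 0x33623B74.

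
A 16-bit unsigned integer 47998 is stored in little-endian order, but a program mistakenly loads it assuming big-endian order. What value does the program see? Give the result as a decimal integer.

47998 in 16-bit hexadecimal is 0xBB7E.
Stored little-endian, the bytes at ascending addresses are 7E BB.
Read back as big-endian, the last byte is least significant, giving 0x7EBB.
0x7EBB = 32443.

32443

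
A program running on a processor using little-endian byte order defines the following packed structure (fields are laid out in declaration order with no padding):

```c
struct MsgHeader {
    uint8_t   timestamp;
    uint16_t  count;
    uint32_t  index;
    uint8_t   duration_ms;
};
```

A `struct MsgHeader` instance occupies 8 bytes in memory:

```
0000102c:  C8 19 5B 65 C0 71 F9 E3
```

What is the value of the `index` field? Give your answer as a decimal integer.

`index` follows `timestamp` (1 B), `count` (2 B), so it starts at offset 1 + 2 = 3 and occupies 4 bytes.
Bytes at offsets 3..6: 65 C0 71 F9.
Little-endian stores the least-significant byte at the lowest address.
Reassemble most-significant byte first: F9 71 C0 65 → 0xF971C065.
0xF971C065 = 4184981605.

4184981605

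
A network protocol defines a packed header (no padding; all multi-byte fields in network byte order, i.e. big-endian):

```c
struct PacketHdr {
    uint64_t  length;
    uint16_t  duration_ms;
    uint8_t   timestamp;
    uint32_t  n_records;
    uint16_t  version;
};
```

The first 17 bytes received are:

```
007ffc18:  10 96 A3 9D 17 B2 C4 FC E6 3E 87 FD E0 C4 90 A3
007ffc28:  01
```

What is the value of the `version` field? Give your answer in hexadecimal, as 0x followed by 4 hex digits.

0xA301

`version` follows `length` (8 B), `duration_ms` (2 B), `timestamp` (1 B), `n_records` (4 B), so it starts at offset 8 + 2 + 1 + 4 = 15 and occupies 2 bytes.
Bytes at offsets 15..16: A3 01.
Big-endian: lowest address holds the most-significant byte.
The bytes are already most-significant first: 0xA301.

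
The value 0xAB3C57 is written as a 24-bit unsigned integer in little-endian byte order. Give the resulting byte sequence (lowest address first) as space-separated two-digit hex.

Split into bytes (most-significant first): AB 3C 57.
In little-endian order the low byte comes first in memory.
So at ascending addresses the bytes are 57 3C AB.

57 3C AB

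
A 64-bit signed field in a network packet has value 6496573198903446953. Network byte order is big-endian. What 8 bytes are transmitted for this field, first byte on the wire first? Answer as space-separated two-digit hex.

6496573198903446953 in hexadecimal, padded to 64 bits, is 0x5A2876E771F68DA9.
Split into bytes (most-significant first): 5A 28 76 E7 71 F6 8D A9.
Big-endian stores the most-significant byte at the lowest address.
So the memory order matches the most-significant-first order: 5A 28 76 E7 71 F6 8D A9.

5A 28 76 E7 71 F6 8D A9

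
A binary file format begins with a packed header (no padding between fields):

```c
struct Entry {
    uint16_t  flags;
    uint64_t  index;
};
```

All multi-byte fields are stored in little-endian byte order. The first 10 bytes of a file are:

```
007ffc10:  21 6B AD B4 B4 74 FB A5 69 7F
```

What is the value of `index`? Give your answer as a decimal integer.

`index` follows `flags` (2 bytes), so it starts at byte offset 2 and occupies 8 bytes.
Bytes at offsets 2..9: AD B4 B4 74 FB A5 69 7F.
Little-endian stores the least-significant byte at the lowest address.
Reassemble most-significant byte first: 7F 69 A5 FB 74 B4 B4 AD → 0x7F69A5FB74B4B4AD.
0x7F69A5FB74B4B4AD = 9181051814784840877.

9181051814784840877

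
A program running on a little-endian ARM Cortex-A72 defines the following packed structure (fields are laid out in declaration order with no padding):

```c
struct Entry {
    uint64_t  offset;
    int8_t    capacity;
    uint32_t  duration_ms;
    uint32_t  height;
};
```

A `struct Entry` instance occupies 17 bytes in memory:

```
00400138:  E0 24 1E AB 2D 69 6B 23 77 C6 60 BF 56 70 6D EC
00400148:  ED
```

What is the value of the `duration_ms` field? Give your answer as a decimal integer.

1455382726

`duration_ms` follows `offset` (8 B), `capacity` (1 B), so it starts at offset 8 + 1 = 9 and occupies 4 bytes.
Bytes at offsets 9..12: C6 60 BF 56.
Little-endian: lowest address holds the least-significant byte.
Reassemble most-significant byte first: 56 BF 60 C6 → 0x56BF60C6.
0x56BF60C6 = 1455382726.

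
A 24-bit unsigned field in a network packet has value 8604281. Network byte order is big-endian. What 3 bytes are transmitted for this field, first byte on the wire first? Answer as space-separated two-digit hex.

83 4A 79

8604281 in hexadecimal, padded to 24 bits, is 0x834A79.
Split into bytes (most-significant first): 83 4A 79.
Big-endian stores the most-significant byte at the lowest address.
So the memory order matches the most-significant-first order: 83 4A 79.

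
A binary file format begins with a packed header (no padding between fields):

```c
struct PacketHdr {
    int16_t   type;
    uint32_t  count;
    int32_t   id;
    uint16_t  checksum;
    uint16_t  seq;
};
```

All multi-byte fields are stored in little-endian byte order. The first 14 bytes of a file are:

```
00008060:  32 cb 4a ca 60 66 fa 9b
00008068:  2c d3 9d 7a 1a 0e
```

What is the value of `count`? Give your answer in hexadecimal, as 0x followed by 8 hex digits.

0x6660CA4A

`count` follows `type` (2 bytes), so it starts at byte offset 2 and occupies 4 bytes.
Bytes at offsets 2..5: 4A CA 60 66.
In little-endian order the low byte comes first in memory.
Reassemble most-significant byte first: 66 60 CA 4A → 0x6660CA4A.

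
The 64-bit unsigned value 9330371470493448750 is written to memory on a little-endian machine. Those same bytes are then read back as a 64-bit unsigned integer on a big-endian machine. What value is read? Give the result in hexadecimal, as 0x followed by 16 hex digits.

9330371470493448750 in 64-bit hexadecimal is 0x817C236B01337A2E.
Stored little-endian, the bytes at ascending addresses are 2E 7A 33 01 6B 23 7C 81.
Read back as big-endian, the last byte is least significant, giving 0x2E7A33016B237C81.

0x2E7A33016B237C81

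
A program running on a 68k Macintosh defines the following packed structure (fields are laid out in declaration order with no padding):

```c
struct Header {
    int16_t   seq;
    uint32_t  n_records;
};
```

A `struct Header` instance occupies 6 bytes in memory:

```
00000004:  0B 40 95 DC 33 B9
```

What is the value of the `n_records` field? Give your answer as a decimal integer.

2514236345

`n_records` follows `seq` (2 bytes), so it starts at byte offset 2 and occupies 4 bytes.
Bytes at offsets 2..5: 95 DC 33 B9.
Big-endian stores the most-significant byte at the lowest address.
The bytes are already most-significant first: 0x95DC33B9.
0x95DC33B9 = 2514236345.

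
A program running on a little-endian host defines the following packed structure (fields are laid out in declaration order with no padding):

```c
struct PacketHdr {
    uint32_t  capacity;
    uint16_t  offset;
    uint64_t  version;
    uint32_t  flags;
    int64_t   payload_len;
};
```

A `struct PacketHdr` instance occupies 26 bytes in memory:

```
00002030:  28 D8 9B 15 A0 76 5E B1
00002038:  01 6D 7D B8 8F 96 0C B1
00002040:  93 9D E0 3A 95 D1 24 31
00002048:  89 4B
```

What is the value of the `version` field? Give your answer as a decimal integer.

`version` follows `capacity` (4 B), `offset` (2 B), so it starts at offset 4 + 2 = 6 and occupies 8 bytes.
Bytes at offsets 6..13: 5E B1 01 6D 7D B8 8F 96.
Little-endian: lowest address holds the least-significant byte.
Reassemble most-significant byte first: 96 8F B8 7D 6D 01 B1 5E → 0x968FB87D6D01B15E.
0x968FB87D6D01B15E = 10849092876198064478.

10849092876198064478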